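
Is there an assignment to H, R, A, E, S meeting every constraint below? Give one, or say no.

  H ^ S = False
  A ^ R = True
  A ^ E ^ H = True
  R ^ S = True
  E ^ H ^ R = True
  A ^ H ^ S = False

No satisfying assignment exists.

Adding constraints 2, 3, 5 mod 2: every variable appears an even number of times on the left, so the left side is 0.
But the right sides sum to 1 (mod 2). 0 ≠ 1 — the system is inconsistent.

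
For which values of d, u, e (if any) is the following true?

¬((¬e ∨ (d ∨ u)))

d: False, u: False, e: True

  ¬((¬e ∨ (d ∨ u))) = True
    ¬e ∨ (d ∨ u) = False
      ¬e = False
      d ∨ u = False
The formula evaluates to True.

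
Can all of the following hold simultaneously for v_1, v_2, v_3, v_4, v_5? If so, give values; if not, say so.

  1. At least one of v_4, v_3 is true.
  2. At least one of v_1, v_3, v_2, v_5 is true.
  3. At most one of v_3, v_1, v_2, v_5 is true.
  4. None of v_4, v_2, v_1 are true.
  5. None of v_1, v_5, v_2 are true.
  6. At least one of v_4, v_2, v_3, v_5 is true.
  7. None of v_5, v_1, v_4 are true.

v_1 = False; v_2 = False; v_3 = True; v_4 = False; v_5 = False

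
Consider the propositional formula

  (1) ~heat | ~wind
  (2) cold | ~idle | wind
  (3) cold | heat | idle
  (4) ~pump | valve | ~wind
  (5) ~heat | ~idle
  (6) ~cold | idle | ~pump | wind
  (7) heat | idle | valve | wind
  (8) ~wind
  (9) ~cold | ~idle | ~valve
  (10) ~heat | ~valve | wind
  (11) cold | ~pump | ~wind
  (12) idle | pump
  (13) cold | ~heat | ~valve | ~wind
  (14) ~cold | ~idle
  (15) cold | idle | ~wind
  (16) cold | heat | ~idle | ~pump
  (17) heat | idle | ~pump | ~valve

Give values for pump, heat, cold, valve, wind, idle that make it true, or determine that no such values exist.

Unit clause (~wind) forces wind = False.
Try pump = False:
  (idle | pump) forces idle = True.
  (cold | ~idle | wind) forces cold = True.
  clause (~cold | ~idle) is falsified — backtrack.
So pump = True.
Set heat = True.
  then (~heat | ~idle) forces idle = False.
  then (~cold | idle | ~pump | wind) forces cold = False.
  then (~heat | ~valve | wind) forces valve = False.
All clauses satisfied.

pump = True; heat = True; cold = False; valve = False; wind = False; idle = False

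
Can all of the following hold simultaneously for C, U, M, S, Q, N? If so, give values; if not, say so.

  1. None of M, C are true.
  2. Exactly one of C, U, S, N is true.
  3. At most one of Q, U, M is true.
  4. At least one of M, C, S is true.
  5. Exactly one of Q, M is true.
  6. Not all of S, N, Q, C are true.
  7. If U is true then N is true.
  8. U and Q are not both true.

C=F, U=F, M=F, S=T, Q=T, N=F

  (1) {M, C}: 0 true — none ✓
  (2) {C, U, S, N}: 1 true — exactly one ✓
  (3) {Q, U, M}: 1 true — at most one ✓
  (4) {M, C, S}: 1 true — at least one ✓
  (5) {Q, M}: 1 true — exactly one ✓
  (6) {S, N, Q, C}: 2/4 true — not all ✓
  (7) U=F ⇒ N: vacuous ✓
  (8) U=F, Q=T — not both ✓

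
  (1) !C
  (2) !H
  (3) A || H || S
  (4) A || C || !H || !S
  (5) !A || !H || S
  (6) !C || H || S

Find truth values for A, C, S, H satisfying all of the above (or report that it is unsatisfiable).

Unit clause (!C) forces C = False.
Unit clause (!H) forces H = False.
Set A = True.
Set S = False.
Check each clause:
  (!C): !C holds.
  (!H): !H holds.
  (A || H || S): A holds.
  (A || C || !H || !S): A holds.
  (!A || !H || S): !H holds.
  (!C || H || S): !C holds.
All clauses satisfied.

A = True; C = False; S = False; H = False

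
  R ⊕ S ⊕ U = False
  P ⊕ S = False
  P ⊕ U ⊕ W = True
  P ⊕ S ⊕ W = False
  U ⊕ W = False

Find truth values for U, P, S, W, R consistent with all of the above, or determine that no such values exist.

U=F; P=T; S=T; W=F; R=T

R ⊕ S ⊕ U = T ⊕ T ⊕ F = False ✓
P ⊕ S = T ⊕ T = False ✓
P ⊕ U ⊕ W = T ⊕ F ⊕ F = True ✓
P ⊕ S ⊕ W = T ⊕ T ⊕ F = False ✓
U ⊕ W = F ⊕ F = False ✓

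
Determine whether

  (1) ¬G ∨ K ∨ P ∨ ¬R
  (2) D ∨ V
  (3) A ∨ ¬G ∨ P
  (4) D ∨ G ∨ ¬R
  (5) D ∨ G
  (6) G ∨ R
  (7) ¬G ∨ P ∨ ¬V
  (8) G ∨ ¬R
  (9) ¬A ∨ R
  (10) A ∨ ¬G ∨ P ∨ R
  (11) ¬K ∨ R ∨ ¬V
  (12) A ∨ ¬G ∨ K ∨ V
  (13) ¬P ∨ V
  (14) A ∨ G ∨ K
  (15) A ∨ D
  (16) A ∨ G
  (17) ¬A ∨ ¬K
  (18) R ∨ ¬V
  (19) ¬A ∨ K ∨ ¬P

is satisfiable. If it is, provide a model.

R = True, G = True, V = True, A = False, K = True, P = True, D = True

Try R = False:
  (G ∨ R) forces G = True.
  (¬A ∨ R) forces A = False.
  (A ∨ ¬G ∨ P) forces P = True.
  (¬P ∨ V) forces V = True.
  clause (R ∨ ¬V) is falsified — backtrack.
So R = True.
  then (G ∨ ¬R) forces G = True.
Set V = True.
  then (¬G ∨ P ∨ ¬V) forces P = True.
Set A = False.
  then (A ∨ D) forces D = True.
Set K = True.
All clauses satisfied.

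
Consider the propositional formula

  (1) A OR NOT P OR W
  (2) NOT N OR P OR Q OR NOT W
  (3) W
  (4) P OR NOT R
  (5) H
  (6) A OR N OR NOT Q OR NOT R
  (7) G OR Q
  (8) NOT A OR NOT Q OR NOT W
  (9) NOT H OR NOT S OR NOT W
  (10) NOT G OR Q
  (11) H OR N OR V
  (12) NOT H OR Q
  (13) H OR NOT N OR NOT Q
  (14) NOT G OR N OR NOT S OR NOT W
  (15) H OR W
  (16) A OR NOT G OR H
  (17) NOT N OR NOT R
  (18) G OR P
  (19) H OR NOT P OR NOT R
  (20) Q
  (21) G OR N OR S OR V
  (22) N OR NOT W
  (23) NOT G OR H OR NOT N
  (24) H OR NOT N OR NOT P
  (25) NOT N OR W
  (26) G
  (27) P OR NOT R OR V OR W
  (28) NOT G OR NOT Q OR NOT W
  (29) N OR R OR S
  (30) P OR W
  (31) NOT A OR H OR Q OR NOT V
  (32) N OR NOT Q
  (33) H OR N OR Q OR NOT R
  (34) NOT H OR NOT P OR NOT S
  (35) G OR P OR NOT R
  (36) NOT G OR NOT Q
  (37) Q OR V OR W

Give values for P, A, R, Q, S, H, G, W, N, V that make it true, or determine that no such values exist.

Case G = True:
  (W) forces W = True.
  (H) forces H = True.
  (NOT H OR NOT S OR NOT W) forces S = False.
  (NOT G OR Q) forces Q = True.
  Clause (NOT G OR NOT Q OR NOT W) is falsified — contradiction.
Case G = False:
  Clause (G) is falsified — contradiction.
Both cases fail, so the formula is unsatisfiable.

The formula is unsatisfiable.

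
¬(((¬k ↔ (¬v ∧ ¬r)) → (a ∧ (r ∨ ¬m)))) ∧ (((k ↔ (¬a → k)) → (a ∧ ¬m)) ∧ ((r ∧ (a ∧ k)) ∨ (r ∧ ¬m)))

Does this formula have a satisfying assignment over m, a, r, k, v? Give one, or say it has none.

Unsatisfiable

Case r = True: the formula simplifies to ¬((k → a)) ∧ (((k ↔ (¬a → k)) → (a ∧ ¬m)) ∧ ((a ∧ k) ∨ ¬m)).
  a = True: the conjunct ¬((k → a)) becomes ¬((k → True)) = False.
  a = False: simplifies to ¬(¬k) ∧ (¬((k ↔ k)) ∧ ¬m).
    k = True: the conjunct ¬((k ↔ k)) becomes ¬((True ↔ True)) = False.
    k = False: the conjunct ¬(¬k) becomes ¬(¬False) = False.
Case r = False: the conjunct (r ∧ (a ∧ k)) ∨ (r ∧ ¬m) becomes (False ∧ (a ∧ k)) ∨ (False ∧ ¬m) = False.
Both cases fail — unsatisfiable.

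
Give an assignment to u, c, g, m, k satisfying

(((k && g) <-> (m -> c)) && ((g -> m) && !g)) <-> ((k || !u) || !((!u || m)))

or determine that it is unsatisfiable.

u = True; c = True; g = True; m = True; k = False

  (((k && g) <-> (m -> c)) && ((g -> m) && !g)) <-> ((k || !u) || !((!u || m))) = True
    ((k && g) <-> (m -> c)) && ((g -> m) && !g) = False
      (k && g) <-> (m -> c) = False
        k && g = False
        m -> c = True
      (g -> m) && !g = False
        g -> m = True
        !g = False
    (k || !u) || !((!u || m)) = False
      k || !u = False
        !u = False
      !((!u || m)) = False
        !u || m = True
          !u = False
The formula evaluates to True.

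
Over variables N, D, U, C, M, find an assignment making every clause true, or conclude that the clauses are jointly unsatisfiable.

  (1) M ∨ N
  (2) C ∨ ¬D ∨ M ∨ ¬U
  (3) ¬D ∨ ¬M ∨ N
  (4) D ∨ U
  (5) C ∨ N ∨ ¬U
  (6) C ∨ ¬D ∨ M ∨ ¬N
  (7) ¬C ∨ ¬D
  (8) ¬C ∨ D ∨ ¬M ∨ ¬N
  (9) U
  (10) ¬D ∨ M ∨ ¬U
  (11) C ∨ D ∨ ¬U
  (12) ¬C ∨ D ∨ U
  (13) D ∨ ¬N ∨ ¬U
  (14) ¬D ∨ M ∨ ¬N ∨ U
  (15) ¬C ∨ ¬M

Unit clause (U) forces U = True.
Try N = False:
  (M ∨ N) forces M = True.
  (¬D ∨ ¬M ∨ N) forces D = False.
  (C ∨ N ∨ ¬U) forces C = True.
  clause (¬C ∨ ¬M) is falsified — backtrack.
So N = True.
  then (D ∨ ¬N ∨ ¬U) forces D = True.
  then (¬C ∨ ¬D) forces C = False.
  then (¬D ∨ M ∨ ¬U) forces M = True.
All clauses satisfied.

N=T, D=T, U=T, C=F, M=T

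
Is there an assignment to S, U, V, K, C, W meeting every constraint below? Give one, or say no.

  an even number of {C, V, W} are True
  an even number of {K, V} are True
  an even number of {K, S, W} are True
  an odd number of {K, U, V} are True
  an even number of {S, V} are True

S = False, U = True, V = False, K = False, C = False, W = False

{C, V, W}: 0 true → even ✓
{K, V}: 0 true → even ✓
{K, S, W}: 0 true → even ✓
{K, U, V}: 1 true → odd ✓
{S, V}: 0 true → even ✓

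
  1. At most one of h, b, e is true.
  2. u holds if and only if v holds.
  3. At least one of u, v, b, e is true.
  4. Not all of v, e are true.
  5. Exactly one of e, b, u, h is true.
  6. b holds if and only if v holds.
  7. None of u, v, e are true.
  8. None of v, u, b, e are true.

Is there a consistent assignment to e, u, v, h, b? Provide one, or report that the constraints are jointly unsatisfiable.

Case e = True:
  Constraint (7) is violated (e=T) — contradiction.
Case e = False:
  (7) forces u = False.
  (2) with u=F forces v = False.
  (3) with u=F, v=F, e=F forces b = True.
  Constraint (6) is violated (b=T, v=F) — contradiction.
Both cases fail — unsatisfiable.

UNSATISFIABLE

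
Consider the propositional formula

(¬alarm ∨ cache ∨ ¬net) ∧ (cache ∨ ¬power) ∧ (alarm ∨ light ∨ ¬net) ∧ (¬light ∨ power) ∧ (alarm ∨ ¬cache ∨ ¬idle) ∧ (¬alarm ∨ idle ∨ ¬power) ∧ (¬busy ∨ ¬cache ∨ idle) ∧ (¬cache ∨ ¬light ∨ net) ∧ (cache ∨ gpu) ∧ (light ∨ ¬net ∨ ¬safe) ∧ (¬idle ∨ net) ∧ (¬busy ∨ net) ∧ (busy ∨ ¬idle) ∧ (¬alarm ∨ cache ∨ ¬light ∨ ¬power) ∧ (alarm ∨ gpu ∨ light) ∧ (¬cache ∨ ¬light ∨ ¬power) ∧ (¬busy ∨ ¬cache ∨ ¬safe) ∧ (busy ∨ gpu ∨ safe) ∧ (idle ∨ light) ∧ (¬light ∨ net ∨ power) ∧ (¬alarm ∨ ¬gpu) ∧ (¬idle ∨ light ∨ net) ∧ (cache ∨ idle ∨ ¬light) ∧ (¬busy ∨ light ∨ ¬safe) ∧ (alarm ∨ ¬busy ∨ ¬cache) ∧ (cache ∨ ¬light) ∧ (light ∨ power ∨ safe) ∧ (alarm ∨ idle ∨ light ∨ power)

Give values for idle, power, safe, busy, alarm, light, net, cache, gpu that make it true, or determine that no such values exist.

Try idle = False:
  (idle ∨ light) forces light = True.
  (¬light ∨ power) forces power = True.
  (cache ∨ ¬power) forces cache = True.
  clause (¬cache ∨ ¬light ∨ ¬power) is falsified — backtrack.
So idle = True.
  then (¬idle ∨ net) forces net = True.
  then (busy ∨ ¬idle) forces busy = True.
Set power = True.
  then (cache ∨ ¬power) forces cache = True.
  then (alarm ∨ ¬cache ∨ ¬idle) forces alarm = True.
  then (¬cache ∨ ¬light ∨ ¬power) forces light = False.
  then (¬busy ∨ ¬cache ∨ ¬safe) forces safe = False.
  then (¬alarm ∨ ¬gpu) forces gpu = False.
All clauses satisfied.

idle: True, power: True, safe: False, busy: True, alarm: True, light: False, net: True, cache: True, gpu: False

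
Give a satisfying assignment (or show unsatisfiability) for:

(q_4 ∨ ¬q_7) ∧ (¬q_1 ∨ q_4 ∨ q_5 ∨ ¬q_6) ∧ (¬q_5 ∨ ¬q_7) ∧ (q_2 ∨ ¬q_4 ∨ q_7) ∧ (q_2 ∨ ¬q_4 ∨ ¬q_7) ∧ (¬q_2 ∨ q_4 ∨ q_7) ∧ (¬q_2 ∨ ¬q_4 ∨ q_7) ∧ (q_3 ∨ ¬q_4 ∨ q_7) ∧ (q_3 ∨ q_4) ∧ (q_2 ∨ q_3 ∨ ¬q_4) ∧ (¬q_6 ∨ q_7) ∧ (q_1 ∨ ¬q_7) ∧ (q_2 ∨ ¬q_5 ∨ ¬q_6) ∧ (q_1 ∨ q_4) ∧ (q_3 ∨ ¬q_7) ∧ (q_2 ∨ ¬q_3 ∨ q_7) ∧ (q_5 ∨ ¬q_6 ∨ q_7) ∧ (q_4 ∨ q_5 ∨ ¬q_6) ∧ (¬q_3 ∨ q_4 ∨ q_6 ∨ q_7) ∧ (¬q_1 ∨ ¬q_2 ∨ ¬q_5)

Set q_1 = True.
Set q_2 = True.
  then (¬q_1 ∨ ¬q_2 ∨ ¬q_5) forces q_5 = False.
Set q_3 = True.
Try q_4 = False:
  (q_4 ∨ ¬q_7) forces q_7 = False.
  clause (¬q_2 ∨ q_4 ∨ q_7) is falsified — backtrack.
So q_4 = True.
  then (¬q_2 ∨ ¬q_4 ∨ q_7) forces q_7 = True.
Set q_6 = True.
All clauses satisfied.

q_1 = True, q_2 = True, q_3 = True, q_4 = True, q_5 = False, q_6 = True, q_7 = True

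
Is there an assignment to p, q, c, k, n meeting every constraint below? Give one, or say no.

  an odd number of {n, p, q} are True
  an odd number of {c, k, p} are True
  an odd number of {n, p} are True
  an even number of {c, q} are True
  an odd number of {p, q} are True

p = True; q = False; c = False; k = False; n = False

{n, p, q}: 1 true → odd ✓
{c, k, p}: 1 true → odd ✓
{n, p}: 1 true → odd ✓
{c, q}: 0 true → even ✓
{p, q}: 1 true → odd ✓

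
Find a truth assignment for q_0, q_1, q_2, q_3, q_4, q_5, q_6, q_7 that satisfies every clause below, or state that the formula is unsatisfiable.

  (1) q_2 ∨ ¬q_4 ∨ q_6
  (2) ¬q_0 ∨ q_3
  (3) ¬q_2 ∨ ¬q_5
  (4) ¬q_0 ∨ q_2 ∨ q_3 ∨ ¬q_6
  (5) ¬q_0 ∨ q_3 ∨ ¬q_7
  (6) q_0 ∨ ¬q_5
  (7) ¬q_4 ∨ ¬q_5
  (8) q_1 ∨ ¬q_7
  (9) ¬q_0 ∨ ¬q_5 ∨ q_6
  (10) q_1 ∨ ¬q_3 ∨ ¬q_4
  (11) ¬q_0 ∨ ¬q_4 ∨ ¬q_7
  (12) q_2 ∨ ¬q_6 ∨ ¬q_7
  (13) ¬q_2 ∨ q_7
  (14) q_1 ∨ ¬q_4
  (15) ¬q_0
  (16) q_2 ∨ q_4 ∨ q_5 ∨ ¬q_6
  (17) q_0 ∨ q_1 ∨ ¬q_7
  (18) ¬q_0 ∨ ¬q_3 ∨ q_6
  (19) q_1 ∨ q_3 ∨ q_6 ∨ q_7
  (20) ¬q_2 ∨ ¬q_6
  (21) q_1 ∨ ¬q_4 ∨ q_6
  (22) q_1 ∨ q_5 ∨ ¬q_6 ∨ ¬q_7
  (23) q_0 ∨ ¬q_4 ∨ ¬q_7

Unit clause (¬q_0) forces q_0 = False.
In (q_0 ∨ ¬q_5) only ¬q_5 is left, so q_5 = False.
Set q_1 = False.
  then (q_1 ∨ ¬q_7) forces q_7 = False.
  then (¬q_2 ∨ q_7) forces q_2 = False.
  then (q_1 ∨ ¬q_4) forces q_4 = False.
  then (q_2 ∨ q_4 ∨ q_5 ∨ ¬q_6) forces q_6 = False.
  then (q_1 ∨ q_3 ∨ q_6 ∨ q_7) forces q_3 = True.
All clauses satisfied.

q_0: False; q_1: False; q_2: False; q_3: True; q_4: False; q_5: False; q_6: False; q_7: False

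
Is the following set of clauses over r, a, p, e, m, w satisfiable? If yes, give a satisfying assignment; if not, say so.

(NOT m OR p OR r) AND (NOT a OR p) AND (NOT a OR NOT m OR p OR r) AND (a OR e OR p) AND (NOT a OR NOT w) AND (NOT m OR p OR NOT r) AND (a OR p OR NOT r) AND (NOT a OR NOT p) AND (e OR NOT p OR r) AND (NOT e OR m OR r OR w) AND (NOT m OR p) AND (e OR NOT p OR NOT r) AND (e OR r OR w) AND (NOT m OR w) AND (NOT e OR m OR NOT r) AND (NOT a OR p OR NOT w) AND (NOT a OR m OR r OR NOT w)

r = False, a = False, p = True, e = True, m = True, w = True

Set r = False.
Try a = True:
  (NOT a OR p) forces p = True.
  clause (NOT a OR NOT p) is falsified — backtrack.
So a = False.
Set p = True.
  then (e OR NOT p OR r) forces e = True.
Set m = True.
  then (NOT m OR w) forces w = True.
All clauses satisfied.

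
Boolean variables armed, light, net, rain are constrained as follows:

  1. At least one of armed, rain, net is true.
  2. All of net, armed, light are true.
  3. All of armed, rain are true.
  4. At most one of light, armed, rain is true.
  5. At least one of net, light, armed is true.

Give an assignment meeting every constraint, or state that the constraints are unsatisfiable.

Case armed = True:
  (2) forces net = True.
  (2) forces light = True.
  Constraint (4) is violated (light=T, armed=T) — contradiction.
Case armed = False:
  Constraint (2) is violated (armed=F) — contradiction.
Both cases fail — unsatisfiable.

Unsatisfiable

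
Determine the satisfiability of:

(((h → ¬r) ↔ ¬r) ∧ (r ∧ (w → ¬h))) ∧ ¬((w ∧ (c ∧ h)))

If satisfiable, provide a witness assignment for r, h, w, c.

r: True; h: True; w: False; c: False

  ((h → ¬r) ↔ ¬r) ∧ (r ∧ (w → ¬h)) = True
    (h → ¬r) ↔ ¬r = True
      h → ¬r = False
        ¬r = False
      ¬r = False
    r ∧ (w → ¬h) = True
      w → ¬h = True
        ¬h = False
  ¬((w ∧ (c ∧ h))) = True
    w ∧ (c ∧ h) = False
      c ∧ h = False
Both conjuncts True, so the formula holds.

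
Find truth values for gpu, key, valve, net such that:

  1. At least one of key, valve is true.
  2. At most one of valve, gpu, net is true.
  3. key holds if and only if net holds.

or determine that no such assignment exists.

gpu=F; key=T; valve=F; net=T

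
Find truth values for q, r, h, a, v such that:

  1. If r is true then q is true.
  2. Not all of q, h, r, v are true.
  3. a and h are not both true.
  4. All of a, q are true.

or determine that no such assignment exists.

q=T, r=T, h=F, a=T, v=F

  (1) r=T ⇒ q: T ✓
  (2) {q, h, r, v}: 2/4 true — not all ✓
  (3) a=T, h=F — not both ✓
  (4) {a, q}: all 2 true ✓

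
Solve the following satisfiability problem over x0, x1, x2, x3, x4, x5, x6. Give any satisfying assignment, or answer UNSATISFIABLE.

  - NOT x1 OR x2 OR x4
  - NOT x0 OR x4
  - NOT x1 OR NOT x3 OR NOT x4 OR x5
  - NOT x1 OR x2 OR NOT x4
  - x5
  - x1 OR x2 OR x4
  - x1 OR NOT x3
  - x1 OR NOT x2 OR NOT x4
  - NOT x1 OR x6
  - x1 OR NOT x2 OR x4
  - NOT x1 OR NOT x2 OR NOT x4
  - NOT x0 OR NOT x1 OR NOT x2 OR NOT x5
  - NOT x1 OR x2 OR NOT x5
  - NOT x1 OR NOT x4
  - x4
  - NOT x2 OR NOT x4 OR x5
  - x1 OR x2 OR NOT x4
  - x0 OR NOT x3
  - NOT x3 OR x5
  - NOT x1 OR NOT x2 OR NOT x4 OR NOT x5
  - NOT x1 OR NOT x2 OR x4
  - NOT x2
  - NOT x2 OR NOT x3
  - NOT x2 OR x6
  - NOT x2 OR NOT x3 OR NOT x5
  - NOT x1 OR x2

Unsatisfiable — no assignment works.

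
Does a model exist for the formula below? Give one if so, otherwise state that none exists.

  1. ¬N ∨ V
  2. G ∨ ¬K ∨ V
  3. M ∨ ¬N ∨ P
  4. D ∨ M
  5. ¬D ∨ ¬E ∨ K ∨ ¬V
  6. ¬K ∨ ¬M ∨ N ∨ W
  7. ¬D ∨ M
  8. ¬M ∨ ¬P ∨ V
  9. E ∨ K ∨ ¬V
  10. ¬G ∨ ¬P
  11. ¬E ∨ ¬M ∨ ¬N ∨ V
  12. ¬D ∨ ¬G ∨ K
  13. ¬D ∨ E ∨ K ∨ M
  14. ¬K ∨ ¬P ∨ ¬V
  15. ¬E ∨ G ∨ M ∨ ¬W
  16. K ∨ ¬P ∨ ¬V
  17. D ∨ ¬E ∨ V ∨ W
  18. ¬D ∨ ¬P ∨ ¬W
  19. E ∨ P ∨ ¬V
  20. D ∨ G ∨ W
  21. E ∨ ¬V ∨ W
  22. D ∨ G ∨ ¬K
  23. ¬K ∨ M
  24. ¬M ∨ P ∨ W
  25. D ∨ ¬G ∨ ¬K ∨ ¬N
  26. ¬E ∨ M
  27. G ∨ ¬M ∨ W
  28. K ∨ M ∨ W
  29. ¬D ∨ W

Set N = False.
Set G = True.
  then (¬G ∨ ¬P) forces P = False.
Try M = False:
  (D ∨ M) forces D = True.
  clause (¬D ∨ M) is falsified — backtrack.
So M = True.
  then (¬M ∨ P ∨ W) forces W = True.
Set D = True.
  then (¬D ∨ ¬G ∨ K) forces K = True.
Set V = False.
Set E = False.
All clauses satisfied.

N = False; G = True; M = True; W = True; P = False; D = True; V = False; K = True; E = False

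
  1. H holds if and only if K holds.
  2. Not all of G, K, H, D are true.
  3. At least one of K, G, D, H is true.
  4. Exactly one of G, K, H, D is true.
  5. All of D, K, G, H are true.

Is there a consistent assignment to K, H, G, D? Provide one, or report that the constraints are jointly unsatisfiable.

UNSATISFIABLE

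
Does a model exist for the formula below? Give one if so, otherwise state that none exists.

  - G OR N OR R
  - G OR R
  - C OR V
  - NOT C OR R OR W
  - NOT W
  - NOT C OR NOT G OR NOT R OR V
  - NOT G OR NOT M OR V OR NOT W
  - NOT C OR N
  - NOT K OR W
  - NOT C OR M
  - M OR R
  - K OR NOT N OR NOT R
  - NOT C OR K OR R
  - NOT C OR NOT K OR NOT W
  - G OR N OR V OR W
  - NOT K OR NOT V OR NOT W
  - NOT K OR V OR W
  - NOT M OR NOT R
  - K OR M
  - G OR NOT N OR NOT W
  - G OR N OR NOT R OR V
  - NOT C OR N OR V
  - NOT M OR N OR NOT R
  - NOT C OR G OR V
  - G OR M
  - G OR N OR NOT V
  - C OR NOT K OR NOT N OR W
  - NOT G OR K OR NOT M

Case W = True:
  Clause (NOT W) is falsified — contradiction.
Case W = False:
  (NOT K OR W) forces K = False.
  (K OR M) forces M = True.
  (NOT M OR NOT R) forces R = False.
  (G OR R) forces G = True.
  Clause (NOT G OR K OR NOT M) is falsified — contradiction.
Both cases fail, so the formula is unsatisfiable.

UNSATISFIABLE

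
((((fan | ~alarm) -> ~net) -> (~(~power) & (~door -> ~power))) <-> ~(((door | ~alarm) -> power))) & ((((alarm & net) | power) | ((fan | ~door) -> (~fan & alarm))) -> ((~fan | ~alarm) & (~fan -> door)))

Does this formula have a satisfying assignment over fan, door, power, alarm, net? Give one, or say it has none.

fan: True, door: False, power: True, alarm: False, net: False

  (((fan | ~alarm) -> ~net) -> (~(~power) & (~door -> ~power))) <-> ~(((door | ~alarm) -> power)) = True
    ((fan | ~alarm) -> ~net) -> (~(~power) & (~door -> ~power)) = False
      (fan | ~alarm) -> ~net = True
        fan | ~alarm = True
          ~alarm = True
        ~net = True
      ~(~power) & (~door -> ~power) = False
        ~(~power) = True
          ~power = False
        ~door -> ~power = False
          ~door = True
          ~power = False
    ~(((door | ~alarm) -> power)) = False
      (door | ~alarm) -> power = True
        door | ~alarm = True
          ~alarm = True
  (((alarm & net) | power) | ((fan | ~door) -> (~fan & alarm))) -> ((~fan | ~alarm) & (~fan -> door)) = True
    ((alarm & net) | power) | ((fan | ~door) -> (~fan & alarm)) = True
      (alarm & net) | power = True
        alarm & net = False
      (fan | ~door) -> (~fan & alarm) = False
        fan | ~door = True
          ~door = True
        ~fan & alarm = False
          ~fan = False
    (~fan | ~alarm) & (~fan -> door) = True
      ~fan | ~alarm = True
        ~fan = False
        ~alarm = True
      ~fan -> door = True
        ~fan = False
Both conjuncts True, so the formula holds.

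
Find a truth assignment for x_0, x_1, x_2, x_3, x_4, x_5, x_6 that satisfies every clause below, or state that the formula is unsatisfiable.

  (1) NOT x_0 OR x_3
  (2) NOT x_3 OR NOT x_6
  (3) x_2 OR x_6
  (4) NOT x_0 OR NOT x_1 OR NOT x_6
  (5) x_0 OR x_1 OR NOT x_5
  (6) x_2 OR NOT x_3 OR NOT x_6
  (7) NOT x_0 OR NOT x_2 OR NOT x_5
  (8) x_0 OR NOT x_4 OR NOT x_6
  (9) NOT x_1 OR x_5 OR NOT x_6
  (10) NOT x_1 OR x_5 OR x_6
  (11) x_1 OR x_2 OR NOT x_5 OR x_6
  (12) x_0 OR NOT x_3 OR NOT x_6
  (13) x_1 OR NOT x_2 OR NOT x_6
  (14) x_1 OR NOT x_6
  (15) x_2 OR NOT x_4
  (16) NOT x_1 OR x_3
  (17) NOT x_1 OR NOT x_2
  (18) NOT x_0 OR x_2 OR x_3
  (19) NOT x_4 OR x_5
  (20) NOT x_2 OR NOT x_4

Set x_0 = False.
Set x_1 = False.
  then (x_0 OR x_1 OR NOT x_5) forces x_5 = False.
  then (x_1 OR NOT x_6) forces x_6 = False.
  then (NOT x_4 OR x_5) forces x_4 = False.
  then (x_2 OR x_6) forces x_2 = True.
Set x_3 = True.
All clauses satisfied.

x_0=F, x_1=F, x_2=T, x_3=T, x_4=F, x_5=F, x_6=F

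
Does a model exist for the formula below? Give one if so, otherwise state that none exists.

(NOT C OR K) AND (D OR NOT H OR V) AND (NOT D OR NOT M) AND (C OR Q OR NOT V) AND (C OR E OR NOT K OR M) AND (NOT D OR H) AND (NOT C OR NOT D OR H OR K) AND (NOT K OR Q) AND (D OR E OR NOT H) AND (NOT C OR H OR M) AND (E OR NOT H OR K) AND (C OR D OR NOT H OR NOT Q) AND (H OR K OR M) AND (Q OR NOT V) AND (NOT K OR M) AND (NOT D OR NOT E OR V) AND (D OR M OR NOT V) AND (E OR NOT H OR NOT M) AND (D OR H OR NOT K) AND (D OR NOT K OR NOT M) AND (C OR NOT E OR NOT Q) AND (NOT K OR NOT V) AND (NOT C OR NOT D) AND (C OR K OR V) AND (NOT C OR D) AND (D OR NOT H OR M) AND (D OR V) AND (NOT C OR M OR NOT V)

Set V = True.
  then (Q OR NOT V) forces Q = True.
  then (NOT K OR NOT V) forces K = False.
  then (NOT C OR K) forces C = False.
  then (C OR NOT E OR NOT Q) forces E = False.
  then (E OR NOT H OR K) forces H = False.
  then (H OR K OR M) forces M = True.
  then (NOT D OR NOT M) forces D = False.
All clauses satisfied.

V = True; M = True; H = False; K = False; Q = True; C = False; E = False; D = False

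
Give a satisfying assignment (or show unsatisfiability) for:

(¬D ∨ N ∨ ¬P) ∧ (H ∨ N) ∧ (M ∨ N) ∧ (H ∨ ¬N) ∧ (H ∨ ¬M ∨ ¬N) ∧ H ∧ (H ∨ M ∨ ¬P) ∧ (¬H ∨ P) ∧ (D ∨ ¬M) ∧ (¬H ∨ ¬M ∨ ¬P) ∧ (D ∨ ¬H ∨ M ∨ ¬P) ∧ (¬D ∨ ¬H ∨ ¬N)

The formula is unsatisfiable.

Case H = True:
  (¬H ∨ P) forces P = True.
  (¬H ∨ ¬M ∨ ¬P) forces M = False.
  (M ∨ N) forces N = True.
  (D ∨ ¬H ∨ M ∨ ¬P) forces D = True.
  Clause (¬D ∨ ¬H ∨ ¬N) is falsified — contradiction.
Case H = False:
  Clause (H) is falsified — contradiction.
Both cases fail, so the formula is unsatisfiable.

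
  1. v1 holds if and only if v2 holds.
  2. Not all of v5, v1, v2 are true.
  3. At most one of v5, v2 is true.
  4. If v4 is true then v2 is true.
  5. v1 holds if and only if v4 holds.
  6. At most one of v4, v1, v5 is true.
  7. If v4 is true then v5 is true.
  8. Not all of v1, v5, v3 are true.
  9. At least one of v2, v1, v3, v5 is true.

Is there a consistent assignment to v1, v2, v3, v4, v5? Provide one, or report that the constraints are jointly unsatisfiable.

v1 = False, v2 = False, v3 = True, v4 = False, v5 = False

  (1) v1=F, v2=F — same ✓
  (2) {v5, v1, v2}: 0/3 true — not all ✓
  (3) {v5, v2}: 0 true — at most one ✓
  (4) v4=F ⇒ v2: vacuous ✓
  (5) v1=F, v4=F — same ✓
  (6) {v4, v1, v5}: 0 true — at most one ✓
  (7) v4=F ⇒ v5: vacuous ✓
  (8) {v1, v5, v3}: 1/3 true — not all ✓
  (9) {v2, v1, v3, v5}: 1 true — at least one ✓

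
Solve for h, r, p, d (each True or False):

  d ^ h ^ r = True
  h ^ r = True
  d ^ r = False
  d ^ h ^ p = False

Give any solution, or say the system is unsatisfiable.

h = True, r = False, p = True, d = False

d ^ h ^ r = F ^ T ^ F = True ✓
h ^ r = T ^ F = True ✓
d ^ r = F ^ F = False ✓
d ^ h ^ p = F ^ T ^ T = False ✓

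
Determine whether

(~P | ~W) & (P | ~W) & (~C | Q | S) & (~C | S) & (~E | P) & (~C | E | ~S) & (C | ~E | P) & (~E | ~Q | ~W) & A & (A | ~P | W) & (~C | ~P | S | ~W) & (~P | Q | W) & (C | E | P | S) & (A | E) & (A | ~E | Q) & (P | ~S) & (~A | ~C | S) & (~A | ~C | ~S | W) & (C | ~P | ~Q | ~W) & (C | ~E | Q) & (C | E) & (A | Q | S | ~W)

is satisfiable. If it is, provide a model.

W=F; C=F; A=T; S=F; E=T; P=T; Q=T

Unit clause (A) forces A = True.
Try W = True:
  (~P | ~W) forces P = False.
  clause (P | ~W) is falsified — backtrack.
So W = False.
Set C = False.
  then (C | E) forces E = True.
  then (~E | P) forces P = True.
  then (~P | Q | W) forces Q = True.
Set S = False.
All clauses satisfied.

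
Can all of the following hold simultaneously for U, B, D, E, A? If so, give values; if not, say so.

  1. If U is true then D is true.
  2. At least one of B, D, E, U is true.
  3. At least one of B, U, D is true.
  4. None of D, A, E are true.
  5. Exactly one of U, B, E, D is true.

U: False, B: True, D: False, E: False, A: False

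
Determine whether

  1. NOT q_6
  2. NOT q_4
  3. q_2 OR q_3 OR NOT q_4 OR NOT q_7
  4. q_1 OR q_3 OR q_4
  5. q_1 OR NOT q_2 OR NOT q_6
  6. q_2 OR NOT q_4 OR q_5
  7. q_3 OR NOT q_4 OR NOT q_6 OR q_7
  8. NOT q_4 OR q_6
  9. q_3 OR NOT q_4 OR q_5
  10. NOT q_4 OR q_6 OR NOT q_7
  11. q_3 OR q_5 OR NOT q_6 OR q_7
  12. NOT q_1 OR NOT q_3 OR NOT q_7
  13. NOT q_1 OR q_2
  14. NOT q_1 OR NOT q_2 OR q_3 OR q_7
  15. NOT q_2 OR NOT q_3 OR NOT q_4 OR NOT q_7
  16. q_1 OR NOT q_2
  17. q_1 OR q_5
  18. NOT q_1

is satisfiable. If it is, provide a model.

q_1: False, q_2: False, q_3: True, q_4: False, q_5: True, q_6: False, q_7: True

Unit clause (NOT q_6) forces q_6 = False.
Unit clause (NOT q_4) forces q_4 = False.
Unit clause (NOT q_1) forces q_1 = False.
In (q_1 OR q_3 OR q_4) only q_3 is left, so q_3 = True.
In (q_1 OR NOT q_2) only NOT q_2 is left, so q_2 = False.
In (q_1 OR q_5) only q_5 is left, so q_5 = True.
Set q_7 = True.
All clauses satisfied.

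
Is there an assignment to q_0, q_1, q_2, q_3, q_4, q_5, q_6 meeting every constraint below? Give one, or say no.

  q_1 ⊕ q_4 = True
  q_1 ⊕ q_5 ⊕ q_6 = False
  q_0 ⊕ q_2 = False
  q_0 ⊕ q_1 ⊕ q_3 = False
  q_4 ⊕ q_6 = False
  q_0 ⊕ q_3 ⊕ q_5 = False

q_0 = False; q_1 = True; q_2 = False; q_3 = True; q_4 = False; q_5 = True; q_6 = False

q_1 ⊕ q_4 = T ⊕ F = True ✓
q_1 ⊕ q_5 ⊕ q_6 = T ⊕ T ⊕ F = False ✓
q_0 ⊕ q_2 = F ⊕ F = False ✓
q_0 ⊕ q_1 ⊕ q_3 = F ⊕ T ⊕ T = False ✓
q_4 ⊕ q_6 = F ⊕ F = False ✓
q_0 ⊕ q_3 ⊕ q_5 = F ⊕ T ⊕ T = False ✓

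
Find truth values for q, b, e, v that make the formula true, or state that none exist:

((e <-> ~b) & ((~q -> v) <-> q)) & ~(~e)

q = True; b = False; e = True; v = True

  (e <-> ~b) & ((~q -> v) <-> q) = True
    e <-> ~b = True
      ~b = True
    (~q -> v) <-> q = True
      ~q -> v = True
        ~q = False
  ~(~e) = True
    ~e = False
Both conjuncts True, so the formula holds.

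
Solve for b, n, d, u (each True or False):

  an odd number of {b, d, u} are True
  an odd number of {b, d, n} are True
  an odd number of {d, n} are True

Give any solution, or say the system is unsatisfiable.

b=F; n=F; d=T; u=F

{b, d, u}: 1 true → odd ✓
{b, d, n}: 1 true → odd ✓
{d, n}: 1 true → odd ✓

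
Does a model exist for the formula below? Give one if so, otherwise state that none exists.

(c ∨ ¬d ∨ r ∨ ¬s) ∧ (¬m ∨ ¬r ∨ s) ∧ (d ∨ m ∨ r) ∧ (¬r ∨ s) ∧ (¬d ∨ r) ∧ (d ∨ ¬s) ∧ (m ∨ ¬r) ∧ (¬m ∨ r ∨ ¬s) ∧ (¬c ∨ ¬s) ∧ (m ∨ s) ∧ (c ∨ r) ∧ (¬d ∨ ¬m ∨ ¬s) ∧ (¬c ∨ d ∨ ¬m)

No satisfying assignment exists.

Case r = True:
  (¬r ∨ s) forces s = True.
  (d ∨ ¬s) forces d = True.
  (m ∨ ¬r) forces m = True.
  Clause (¬d ∨ ¬m ∨ ¬s) is falsified — contradiction.
Case r = False:
  (¬d ∨ r) forces d = False.
  (d ∨ m ∨ r) forces m = True.
  (d ∨ ¬s) forces s = False.
  (c ∨ r) forces c = True.
  Clause (¬c ∨ d ∨ ¬m) is falsified — contradiction.
Both cases fail, so the formula is unsatisfiable.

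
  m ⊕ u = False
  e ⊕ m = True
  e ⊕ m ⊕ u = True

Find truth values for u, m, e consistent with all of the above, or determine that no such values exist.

u: False; m: False; e: True

m ⊕ u = F ⊕ F = False ✓
e ⊕ m = T ⊕ F = True ✓
e ⊕ m ⊕ u = T ⊕ F ⊕ F = True ✓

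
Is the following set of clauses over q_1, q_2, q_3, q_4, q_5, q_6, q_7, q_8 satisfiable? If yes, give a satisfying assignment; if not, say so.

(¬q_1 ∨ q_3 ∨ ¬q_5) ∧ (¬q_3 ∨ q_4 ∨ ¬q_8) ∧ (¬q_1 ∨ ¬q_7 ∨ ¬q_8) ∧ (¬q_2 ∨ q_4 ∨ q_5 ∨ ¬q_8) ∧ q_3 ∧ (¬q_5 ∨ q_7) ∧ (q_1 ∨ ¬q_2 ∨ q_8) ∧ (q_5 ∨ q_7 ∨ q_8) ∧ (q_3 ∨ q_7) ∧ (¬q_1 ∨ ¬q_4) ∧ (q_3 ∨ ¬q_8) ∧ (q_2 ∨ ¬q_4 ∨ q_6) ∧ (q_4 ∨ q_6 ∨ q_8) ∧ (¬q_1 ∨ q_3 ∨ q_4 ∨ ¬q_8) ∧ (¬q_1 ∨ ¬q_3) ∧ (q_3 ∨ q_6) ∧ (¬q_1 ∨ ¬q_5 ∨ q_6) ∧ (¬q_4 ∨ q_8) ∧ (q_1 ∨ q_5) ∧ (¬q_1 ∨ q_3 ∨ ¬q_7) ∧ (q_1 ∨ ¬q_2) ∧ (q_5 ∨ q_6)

q_1=F, q_2=F, q_3=T, q_4=F, q_5=T, q_6=T, q_7=T, q_8=F

Unit clause (q_3) forces q_3 = True.
In (¬q_1 ∨ ¬q_3) only ¬q_1 is left, so q_1 = False.
In (q_1 ∨ q_5) only q_5 is left, so q_5 = True.
In (q_1 ∨ ¬q_2) only ¬q_2 is left, so q_2 = False.
In (¬q_5 ∨ q_7) only q_7 is left, so q_7 = True.
Set q_4 = False.
  then (¬q_3 ∨ q_4 ∨ ¬q_8) forces q_8 = False.
  then (q_4 ∨ q_6 ∨ q_8) forces q_6 = True.
All clauses satisfied.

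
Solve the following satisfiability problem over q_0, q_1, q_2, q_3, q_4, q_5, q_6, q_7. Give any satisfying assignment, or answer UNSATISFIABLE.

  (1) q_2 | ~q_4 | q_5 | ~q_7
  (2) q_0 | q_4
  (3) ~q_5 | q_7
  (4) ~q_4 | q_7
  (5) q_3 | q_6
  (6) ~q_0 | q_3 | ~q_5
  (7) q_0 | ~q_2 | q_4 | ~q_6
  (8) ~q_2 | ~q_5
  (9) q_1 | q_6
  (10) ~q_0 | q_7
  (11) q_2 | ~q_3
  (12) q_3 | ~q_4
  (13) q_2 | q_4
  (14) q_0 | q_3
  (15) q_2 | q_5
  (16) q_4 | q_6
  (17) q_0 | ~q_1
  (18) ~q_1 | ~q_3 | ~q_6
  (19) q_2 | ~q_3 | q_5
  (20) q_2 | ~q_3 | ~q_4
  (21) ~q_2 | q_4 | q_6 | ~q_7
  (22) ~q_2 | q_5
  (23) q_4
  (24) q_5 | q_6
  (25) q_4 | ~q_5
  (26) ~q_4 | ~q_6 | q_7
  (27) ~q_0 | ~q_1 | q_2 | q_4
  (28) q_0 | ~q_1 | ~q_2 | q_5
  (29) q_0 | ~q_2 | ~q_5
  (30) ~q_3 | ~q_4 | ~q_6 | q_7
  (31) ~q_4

Unsatisfiable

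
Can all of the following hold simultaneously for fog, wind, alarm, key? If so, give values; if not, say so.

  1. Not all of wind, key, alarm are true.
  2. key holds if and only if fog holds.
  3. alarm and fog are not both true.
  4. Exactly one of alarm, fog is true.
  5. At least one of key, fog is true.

fog = True, wind = True, alarm = False, key = True

  (1) {wind, key, alarm}: 2/3 true — not all ✓
  (2) key=T, fog=T — same ✓
  (3) alarm=F, fog=T — not both ✓
  (4) {alarm, fog}: 1 true — exactly one ✓
  (5) {key, fog}: 2 true — at least one ✓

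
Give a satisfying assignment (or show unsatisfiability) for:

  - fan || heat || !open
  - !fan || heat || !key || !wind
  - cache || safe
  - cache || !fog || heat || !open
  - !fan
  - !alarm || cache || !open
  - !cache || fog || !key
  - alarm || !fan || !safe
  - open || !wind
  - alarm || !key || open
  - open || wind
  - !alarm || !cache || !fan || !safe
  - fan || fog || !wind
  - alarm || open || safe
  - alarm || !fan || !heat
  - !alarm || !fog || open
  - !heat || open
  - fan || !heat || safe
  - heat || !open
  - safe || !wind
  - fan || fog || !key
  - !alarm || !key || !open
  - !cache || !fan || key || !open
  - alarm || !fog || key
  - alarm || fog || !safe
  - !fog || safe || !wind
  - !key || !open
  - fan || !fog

Unit clause (!fan) forces fan = False.
In (fan || !fog) only !fog is left, so fog = False.
In (fan || fog || !wind) only !wind is left, so wind = False.
In (fan || fog || !key) only !key is left, so key = False.
In (open || wind) only open is left, so open = True.
In (heat || !open) only heat is left, so heat = True.
In (fan || !heat || safe) only safe is left, so safe = True.
In (alarm || fog || !safe) only alarm is left, so alarm = True.
In (!alarm || cache || !open) only cache is left, so cache = True.
All clauses satisfied.

cache=T, fan=F, open=T, heat=T, safe=T, wind=F, key=F, alarm=T, fog=F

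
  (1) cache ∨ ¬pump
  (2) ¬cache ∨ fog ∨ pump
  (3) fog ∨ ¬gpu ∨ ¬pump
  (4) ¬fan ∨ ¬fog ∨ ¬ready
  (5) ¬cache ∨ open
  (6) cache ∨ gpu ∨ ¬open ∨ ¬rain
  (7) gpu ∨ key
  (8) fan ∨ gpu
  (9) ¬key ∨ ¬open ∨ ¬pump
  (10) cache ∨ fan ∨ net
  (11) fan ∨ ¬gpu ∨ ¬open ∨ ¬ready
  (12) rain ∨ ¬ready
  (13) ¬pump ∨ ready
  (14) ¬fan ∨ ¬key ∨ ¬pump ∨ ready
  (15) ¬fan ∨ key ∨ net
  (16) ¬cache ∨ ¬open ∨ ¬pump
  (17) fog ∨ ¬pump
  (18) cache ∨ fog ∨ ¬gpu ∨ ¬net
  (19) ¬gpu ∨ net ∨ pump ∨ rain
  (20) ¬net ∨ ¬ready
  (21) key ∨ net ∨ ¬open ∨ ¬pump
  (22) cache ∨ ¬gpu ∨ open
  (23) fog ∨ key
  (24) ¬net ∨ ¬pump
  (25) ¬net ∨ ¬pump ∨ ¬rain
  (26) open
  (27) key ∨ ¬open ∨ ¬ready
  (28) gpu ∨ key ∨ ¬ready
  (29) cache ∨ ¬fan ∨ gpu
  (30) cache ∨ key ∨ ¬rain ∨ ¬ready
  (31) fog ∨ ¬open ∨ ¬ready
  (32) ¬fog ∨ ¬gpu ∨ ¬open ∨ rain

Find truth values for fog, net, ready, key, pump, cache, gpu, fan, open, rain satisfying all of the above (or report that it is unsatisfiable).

Unit clause (open) forces open = True.
Set fog = True.
Set net = False.
Try ready = True:
  (¬fan ∨ ¬fog ∨ ¬ready) forces fan = False.
  (fan ∨ gpu) forces gpu = True.
  clause (fan ∨ ¬gpu ∨ ¬open ∨ ¬ready) is falsified — backtrack.
So ready = False.
  then (¬pump ∨ ready) forces pump = False.
Set key = False.
  then (gpu ∨ key) forces gpu = True.
  then (¬fan ∨ key ∨ net) forces fan = False.
  then (¬gpu ∨ net ∨ pump ∨ rain) forces rain = True.
  then (cache ∨ fan ∨ net) forces cache = True.
All clauses satisfied.

fog = True, net = False, ready = False, key = False, pump = False, cache = True, gpu = True, fan = False, open = True, rain = True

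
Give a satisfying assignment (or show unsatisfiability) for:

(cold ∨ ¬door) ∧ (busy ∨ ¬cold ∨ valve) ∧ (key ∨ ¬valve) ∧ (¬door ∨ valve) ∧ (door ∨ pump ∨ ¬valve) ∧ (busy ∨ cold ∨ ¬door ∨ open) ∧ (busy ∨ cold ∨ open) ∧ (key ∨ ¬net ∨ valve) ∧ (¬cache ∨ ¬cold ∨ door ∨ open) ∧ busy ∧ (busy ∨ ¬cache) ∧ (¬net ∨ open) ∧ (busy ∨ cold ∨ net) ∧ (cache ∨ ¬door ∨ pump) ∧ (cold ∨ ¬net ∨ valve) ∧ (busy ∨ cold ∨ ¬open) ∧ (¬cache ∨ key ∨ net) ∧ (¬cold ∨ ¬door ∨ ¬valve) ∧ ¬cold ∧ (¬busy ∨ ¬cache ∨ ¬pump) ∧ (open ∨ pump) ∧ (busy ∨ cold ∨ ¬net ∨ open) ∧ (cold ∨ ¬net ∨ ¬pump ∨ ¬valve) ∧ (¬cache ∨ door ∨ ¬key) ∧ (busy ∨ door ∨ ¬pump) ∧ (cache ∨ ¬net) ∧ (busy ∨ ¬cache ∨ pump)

busy: True; door: False; valve: False; cache: False; open: True; pump: True; key: False; cold: False; net: False

Unit clause (busy) forces busy = True.
Unit clause (¬cold) forces cold = False.
In (cold ∨ ¬door) only ¬door is left, so door = False.
Set valve = False.
  then (cold ∨ ¬net ∨ valve) forces net = False.
Try cache = True:
  (¬cache ∨ key ∨ net) forces key = True.
  clause (¬cache ∨ door ∨ ¬key) is falsified — backtrack.
So cache = False.
Set open = True.
Set pump = True.
Set key = False.
All clauses satisfied.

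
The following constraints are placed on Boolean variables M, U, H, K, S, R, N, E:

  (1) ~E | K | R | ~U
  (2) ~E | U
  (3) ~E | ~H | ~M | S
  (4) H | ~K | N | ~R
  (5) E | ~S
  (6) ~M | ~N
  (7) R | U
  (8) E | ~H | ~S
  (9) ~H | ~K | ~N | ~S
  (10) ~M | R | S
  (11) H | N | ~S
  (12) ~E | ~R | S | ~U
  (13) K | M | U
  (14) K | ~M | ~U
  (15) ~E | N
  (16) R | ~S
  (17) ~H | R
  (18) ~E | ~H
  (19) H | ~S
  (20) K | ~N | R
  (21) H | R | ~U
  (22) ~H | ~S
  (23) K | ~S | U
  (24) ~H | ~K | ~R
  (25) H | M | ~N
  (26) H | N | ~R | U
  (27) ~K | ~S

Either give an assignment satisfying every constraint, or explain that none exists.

Set M = True.
  then (~M | ~N) forces N = False.
  then (~E | N) forces E = False.
  then (E | ~S) forces S = False.
  then (~M | R | S) forces R = True.
Set U = False.
  then (H | N | ~R | U) forces H = True.
  then (~H | ~K | ~R) forces K = False.
All clauses satisfied.

M = True; U = False; H = True; K = False; S = False; R = True; N = False; E = False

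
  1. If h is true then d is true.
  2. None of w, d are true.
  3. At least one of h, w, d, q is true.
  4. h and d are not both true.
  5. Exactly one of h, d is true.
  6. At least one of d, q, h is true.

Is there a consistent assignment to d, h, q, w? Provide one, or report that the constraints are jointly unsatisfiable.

Case d = True:
  Constraint (2) is violated (d=T) — contradiction.
Case d = False:
  (1) with d=F forces h = False.
  Constraint (5) is violated (h=F, d=F) — contradiction.
Both cases fail — unsatisfiable.

No satisfying assignment exists.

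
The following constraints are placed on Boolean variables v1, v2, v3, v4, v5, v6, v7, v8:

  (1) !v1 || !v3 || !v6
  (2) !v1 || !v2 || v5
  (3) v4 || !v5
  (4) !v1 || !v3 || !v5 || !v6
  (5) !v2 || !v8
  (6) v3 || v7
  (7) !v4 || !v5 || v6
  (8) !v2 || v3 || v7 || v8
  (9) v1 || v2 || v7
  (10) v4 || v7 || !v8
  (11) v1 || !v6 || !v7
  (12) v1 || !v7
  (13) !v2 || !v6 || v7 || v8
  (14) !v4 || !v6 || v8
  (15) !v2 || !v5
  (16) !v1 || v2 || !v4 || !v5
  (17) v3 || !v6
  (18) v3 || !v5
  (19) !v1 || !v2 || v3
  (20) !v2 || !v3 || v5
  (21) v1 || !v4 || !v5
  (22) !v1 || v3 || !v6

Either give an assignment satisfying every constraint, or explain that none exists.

v1 = True, v2 = False, v3 = True, v4 = True, v5 = False, v6 = False, v7 = True, v8 = True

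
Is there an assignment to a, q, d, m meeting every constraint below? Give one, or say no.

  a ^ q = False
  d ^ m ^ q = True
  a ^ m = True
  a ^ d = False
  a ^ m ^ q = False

No satisfying assignment exists.

Adding constraints 2, 4, 5 mod 2: every variable appears an even number of times on the left, so the left side is 0.
But the right sides sum to 1 (mod 2). 0 ≠ 1 — the system is inconsistent.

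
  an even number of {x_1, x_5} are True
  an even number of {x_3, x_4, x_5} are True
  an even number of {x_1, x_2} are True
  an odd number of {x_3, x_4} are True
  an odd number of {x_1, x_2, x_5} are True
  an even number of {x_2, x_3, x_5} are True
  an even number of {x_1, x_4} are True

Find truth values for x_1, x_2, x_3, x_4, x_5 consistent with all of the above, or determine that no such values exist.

x_1 = True, x_2 = True, x_3 = False, x_4 = True, x_5 = True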